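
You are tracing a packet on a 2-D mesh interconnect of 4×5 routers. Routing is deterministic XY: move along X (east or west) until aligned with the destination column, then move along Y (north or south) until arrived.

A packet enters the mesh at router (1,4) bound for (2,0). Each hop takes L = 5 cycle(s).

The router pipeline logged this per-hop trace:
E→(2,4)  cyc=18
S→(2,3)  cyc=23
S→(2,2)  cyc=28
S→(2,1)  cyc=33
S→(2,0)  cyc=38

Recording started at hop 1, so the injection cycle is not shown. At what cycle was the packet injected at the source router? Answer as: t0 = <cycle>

t0 = 13

cyc[1] = 18 and cyc[k] = t0 + k·L for every k.
Therefore t0 = 18 − L = 13.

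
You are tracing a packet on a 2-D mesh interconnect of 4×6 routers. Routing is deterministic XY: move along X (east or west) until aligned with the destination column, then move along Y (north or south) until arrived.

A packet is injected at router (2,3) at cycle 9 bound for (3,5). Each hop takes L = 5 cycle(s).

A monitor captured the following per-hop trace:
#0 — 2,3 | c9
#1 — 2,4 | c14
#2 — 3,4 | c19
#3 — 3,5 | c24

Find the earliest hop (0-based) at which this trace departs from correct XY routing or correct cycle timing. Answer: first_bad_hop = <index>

  1: Δx=+0 Δy=+1 Δt=5 [BAD: Y-move but x=2≠3]

first_bad_hop = 1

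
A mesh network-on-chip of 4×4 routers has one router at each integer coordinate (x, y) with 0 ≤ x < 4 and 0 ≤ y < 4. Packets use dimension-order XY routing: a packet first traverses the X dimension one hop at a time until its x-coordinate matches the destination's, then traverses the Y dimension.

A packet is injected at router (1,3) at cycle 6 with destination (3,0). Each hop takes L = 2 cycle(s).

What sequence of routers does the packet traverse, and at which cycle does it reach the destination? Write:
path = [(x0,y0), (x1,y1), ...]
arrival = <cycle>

#0 — 1,3 | c6
#1 — 2,3 | c8 | E
#2 — 3,3 | c10 | E
#3 — 3,2 | c12 | S
#4 — 3,1 | c14 | S
#5 — 3,0 | c16 | S

path = [(1,3), (2,3), (3,3), (3,2), (3,1), (3,0)]
arrival = 16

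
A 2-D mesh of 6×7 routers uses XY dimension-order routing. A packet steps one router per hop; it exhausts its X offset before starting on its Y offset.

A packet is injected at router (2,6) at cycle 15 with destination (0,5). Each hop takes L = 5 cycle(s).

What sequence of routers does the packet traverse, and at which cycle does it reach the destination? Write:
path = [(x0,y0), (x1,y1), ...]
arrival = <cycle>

hop 0: (2,6) @ cyc 15
hop 1: (1,6) @ cyc 20  [W]
hop 2: (0,6) @ cyc 25  [W]
hop 3: (0,5) @ cyc 30  [S]

path = [(2,6), (1,6), (0,6), (0,5)]
arrival = 30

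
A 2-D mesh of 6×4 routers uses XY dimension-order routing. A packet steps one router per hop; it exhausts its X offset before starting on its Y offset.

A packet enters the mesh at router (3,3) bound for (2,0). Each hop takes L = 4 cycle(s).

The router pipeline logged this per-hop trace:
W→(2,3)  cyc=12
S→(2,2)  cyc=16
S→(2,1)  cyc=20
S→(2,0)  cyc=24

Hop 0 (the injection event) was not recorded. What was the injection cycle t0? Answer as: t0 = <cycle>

cyc[1] = 12 and cyc[k] = t0 + k·L for every k.
Subtract one hop: t0 = 12 − 4 = 8.

t0 = 8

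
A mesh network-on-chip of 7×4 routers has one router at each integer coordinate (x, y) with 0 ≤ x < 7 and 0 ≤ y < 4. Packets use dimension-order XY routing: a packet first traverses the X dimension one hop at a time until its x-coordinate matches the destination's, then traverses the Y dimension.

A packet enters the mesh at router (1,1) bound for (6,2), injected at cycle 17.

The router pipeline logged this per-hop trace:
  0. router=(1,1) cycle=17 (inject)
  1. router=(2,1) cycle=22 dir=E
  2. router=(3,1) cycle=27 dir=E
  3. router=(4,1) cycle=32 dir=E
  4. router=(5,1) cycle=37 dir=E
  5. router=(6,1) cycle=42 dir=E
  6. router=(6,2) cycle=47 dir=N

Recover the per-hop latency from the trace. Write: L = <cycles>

L = 5

Δcyc across hop 0→1: 22 − 17 = 5.
That increment is L by definition: L = 5.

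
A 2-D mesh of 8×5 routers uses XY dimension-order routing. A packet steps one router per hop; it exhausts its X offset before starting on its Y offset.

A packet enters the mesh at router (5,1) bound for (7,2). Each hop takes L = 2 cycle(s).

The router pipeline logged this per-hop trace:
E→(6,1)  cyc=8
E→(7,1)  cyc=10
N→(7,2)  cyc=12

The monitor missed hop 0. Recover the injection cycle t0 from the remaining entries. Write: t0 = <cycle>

t0 = 6

cyc[1] = 8 and cyc[k] = t0 + k·L for every k.
Therefore t0 = 8 − L = 6.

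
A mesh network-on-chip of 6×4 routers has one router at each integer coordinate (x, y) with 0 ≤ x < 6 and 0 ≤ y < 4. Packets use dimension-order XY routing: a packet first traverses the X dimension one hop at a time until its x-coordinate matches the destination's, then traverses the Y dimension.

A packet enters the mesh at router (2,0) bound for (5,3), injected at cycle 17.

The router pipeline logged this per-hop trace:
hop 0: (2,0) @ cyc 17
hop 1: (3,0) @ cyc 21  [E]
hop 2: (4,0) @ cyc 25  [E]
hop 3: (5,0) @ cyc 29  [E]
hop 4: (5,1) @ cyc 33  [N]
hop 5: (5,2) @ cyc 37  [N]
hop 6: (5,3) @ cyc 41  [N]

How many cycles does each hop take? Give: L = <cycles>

Between hops 0 and 1 the cycle counter advances 21 − 17 = 4.
Per-hop latency L = Δcyc = 4.

L = 4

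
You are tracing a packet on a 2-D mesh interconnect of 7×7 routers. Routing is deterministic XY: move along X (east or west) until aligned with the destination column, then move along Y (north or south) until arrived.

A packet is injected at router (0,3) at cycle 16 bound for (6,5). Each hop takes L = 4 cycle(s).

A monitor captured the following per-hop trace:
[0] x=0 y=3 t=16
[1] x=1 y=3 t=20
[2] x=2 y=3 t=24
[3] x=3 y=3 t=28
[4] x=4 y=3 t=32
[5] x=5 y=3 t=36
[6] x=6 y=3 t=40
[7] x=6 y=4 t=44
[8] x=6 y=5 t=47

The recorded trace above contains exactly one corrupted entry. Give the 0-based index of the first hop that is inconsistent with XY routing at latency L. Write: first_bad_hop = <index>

  1: Δx=+1 Δy=+0 Δt=4 [ok]
  2: Δx=+1 Δy=+0 Δt=4 [ok]
  3: Δx=+1 Δy=+0 Δt=4 [ok]
  4: Δx=+1 Δy=+0 Δt=4 [ok]
  5: Δx=+1 Δy=+0 Δt=4 [ok]
  6: Δx=+1 Δy=+0 Δt=4 [ok]
  7: Δx=+0 Δy=+1 Δt=4 [ok]
  8: Δx=+0 Δy=+1 Δt=3 [BAD: Δcyc=3≠L]

first_bad_hop = 8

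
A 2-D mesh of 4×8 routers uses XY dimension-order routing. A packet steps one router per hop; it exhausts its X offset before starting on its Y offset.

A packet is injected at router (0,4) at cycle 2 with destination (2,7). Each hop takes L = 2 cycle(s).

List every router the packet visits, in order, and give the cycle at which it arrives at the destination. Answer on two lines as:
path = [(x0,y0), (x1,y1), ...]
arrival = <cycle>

path = [(0,4), (1,4), (2,4), (2,5), (2,6), (2,7)]
arrival = 12

hop 0: (0,4) @ cyc 2
hop 1: (1,4) @ cyc 4  [E]
hop 2: (2,4) @ cyc 6  [E]
hop 3: (2,5) @ cyc 8  [N]
hop 4: (2,6) @ cyc 10  [N]
hop 5: (2,7) @ cyc 12  [N]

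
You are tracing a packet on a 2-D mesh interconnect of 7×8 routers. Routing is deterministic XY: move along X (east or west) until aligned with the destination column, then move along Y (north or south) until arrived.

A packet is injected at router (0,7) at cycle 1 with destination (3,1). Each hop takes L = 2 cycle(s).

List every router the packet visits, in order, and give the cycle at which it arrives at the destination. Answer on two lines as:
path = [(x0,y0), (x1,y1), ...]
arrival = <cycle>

  0. router=(0,7) cycle=1 (inject)
  1. router=(1,7) cycle=3 dir=E
  2. router=(2,7) cycle=5 dir=E
  3. router=(3,7) cycle=7 dir=E
  4. router=(3,6) cycle=9 dir=S
  5. router=(3,5) cycle=11 dir=S
  6. router=(3,4) cycle=13 dir=S
  7. router=(3,3) cycle=15 dir=S
  8. router=(3,2) cycle=17 dir=S
  9. router=(3,1) cycle=19 dir=S

path = [(0,7), (1,7), (2,7), (3,7), (3,6), (3,5), (3,4), (3,3), (3,2), (3,1)]
arrival = 19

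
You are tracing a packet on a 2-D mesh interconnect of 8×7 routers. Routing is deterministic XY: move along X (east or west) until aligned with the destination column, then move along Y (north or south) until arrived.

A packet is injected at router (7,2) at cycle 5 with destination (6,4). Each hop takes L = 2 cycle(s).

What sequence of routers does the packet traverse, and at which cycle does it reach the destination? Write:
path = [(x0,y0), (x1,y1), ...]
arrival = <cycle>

path = [(7,2), (6,2), (6,3), (6,4)]
arrival = 11

  0. router=(7,2) cycle=5 (inject)
  1. router=(6,2) cycle=7 dir=W
  2. router=(6,3) cycle=9 dir=N
  3. router=(6,4) cycle=11 dir=N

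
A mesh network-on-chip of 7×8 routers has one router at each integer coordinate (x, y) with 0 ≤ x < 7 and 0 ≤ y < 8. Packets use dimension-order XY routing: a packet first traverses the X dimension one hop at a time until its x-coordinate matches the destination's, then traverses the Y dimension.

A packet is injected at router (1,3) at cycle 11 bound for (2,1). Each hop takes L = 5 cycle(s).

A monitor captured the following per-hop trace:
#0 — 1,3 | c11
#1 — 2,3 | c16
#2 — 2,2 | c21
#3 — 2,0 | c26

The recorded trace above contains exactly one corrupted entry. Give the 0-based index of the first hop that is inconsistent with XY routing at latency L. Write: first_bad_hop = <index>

[1] (+1,+0) / 5c ⇒ ok
[2] (+0,-1) / 5c ⇒ ok
[3] (+0,-2) / 5c ⇒ BAD: non-unit step

first_bad_hop = 3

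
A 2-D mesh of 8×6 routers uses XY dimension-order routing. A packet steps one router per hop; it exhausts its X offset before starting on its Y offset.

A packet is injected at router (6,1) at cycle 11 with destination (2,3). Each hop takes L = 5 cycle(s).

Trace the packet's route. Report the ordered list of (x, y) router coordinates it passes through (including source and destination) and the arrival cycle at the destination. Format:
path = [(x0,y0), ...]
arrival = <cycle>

path = [(6,1), (5,1), (4,1), (3,1), (2,1), (2,2), (2,3)]
arrival = 41

t=11: at (6,1)
t=16: at (5,1) after W
t=21: at (4,1) after W
t=26: at (3,1) after W
t=31: at (2,1) after W
t=36: at (2,2) after N
t=41: at (2,3) after N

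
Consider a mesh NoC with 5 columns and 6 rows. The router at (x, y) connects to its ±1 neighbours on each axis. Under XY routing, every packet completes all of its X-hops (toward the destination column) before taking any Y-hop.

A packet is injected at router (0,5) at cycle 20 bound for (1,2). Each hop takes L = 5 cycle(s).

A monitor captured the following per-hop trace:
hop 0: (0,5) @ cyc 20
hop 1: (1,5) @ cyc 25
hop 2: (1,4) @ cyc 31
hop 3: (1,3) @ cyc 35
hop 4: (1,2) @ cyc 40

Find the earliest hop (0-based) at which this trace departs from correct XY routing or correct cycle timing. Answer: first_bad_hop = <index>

first_bad_hop = 2

[1] (+1,+0) / 5c ⇒ ok
[2] (+0,-1) / 6c ⇒ BAD: Δcyc=6≠L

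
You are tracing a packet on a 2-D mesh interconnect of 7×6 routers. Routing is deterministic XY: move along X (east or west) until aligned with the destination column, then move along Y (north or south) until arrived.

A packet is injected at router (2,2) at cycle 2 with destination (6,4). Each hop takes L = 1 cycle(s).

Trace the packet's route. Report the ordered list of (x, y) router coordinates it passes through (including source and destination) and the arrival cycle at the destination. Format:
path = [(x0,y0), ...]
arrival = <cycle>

path = [(2,2), (3,2), (4,2), (5,2), (6,2), (6,3), (6,4)]
arrival = 8

#0 — 2,2 | c2
#1 — 3,2 | c3 | E
#2 — 4,2 | c4 | E
#3 — 5,2 | c5 | E
#4 — 6,2 | c6 | E
#5 — 6,3 | c7 | N
#6 — 6,4 | c8 | N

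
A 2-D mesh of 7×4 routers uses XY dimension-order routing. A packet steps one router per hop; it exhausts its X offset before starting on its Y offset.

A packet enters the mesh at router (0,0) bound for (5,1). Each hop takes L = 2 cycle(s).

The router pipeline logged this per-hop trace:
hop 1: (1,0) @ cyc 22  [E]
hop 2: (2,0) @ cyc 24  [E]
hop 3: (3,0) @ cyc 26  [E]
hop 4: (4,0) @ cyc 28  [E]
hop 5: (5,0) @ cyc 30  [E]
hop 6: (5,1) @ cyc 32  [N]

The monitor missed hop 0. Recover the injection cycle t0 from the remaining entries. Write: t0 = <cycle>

t0 = 20

At hop 1 the cycle is 22; in general cyc_k = t0 + kL.
Therefore t0 = 22 − L = 20.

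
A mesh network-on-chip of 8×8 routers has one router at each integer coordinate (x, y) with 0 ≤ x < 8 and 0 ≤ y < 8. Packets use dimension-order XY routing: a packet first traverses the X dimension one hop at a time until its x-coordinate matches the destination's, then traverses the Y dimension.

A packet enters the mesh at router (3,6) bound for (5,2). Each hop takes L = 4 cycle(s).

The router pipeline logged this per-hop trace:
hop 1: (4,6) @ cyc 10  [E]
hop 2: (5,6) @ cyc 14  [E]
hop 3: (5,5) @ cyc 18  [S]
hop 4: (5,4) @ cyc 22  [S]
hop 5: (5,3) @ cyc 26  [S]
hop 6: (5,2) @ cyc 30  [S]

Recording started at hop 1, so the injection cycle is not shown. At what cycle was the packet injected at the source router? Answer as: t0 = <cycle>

t0 = 6

At hop 1 the cycle is 10; in general cyc_k = t0 + kL.
Therefore t0 = 10 − L = 6.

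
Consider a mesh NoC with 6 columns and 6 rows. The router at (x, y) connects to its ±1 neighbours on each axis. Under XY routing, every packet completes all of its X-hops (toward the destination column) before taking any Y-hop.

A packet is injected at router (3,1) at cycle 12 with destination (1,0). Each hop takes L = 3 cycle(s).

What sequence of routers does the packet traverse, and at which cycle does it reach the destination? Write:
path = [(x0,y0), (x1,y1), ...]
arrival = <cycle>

path = [(3,1), (2,1), (1,1), (1,0)]
arrival = 21

src (3,1)  cyc=12
W→(2,1)  cyc=15
W→(1,1)  cyc=18
S→(1,0)  cyc=21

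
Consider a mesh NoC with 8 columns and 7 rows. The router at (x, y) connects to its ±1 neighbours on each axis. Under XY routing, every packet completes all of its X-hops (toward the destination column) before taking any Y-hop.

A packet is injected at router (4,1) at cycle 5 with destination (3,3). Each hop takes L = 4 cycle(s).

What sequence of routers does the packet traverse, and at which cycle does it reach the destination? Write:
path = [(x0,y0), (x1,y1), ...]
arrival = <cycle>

path = [(4,1), (3,1), (3,2), (3,3)]
arrival = 17

src (4,1)  cyc=5
W→(3,1)  cyc=9
N→(3,2)  cyc=13
N→(3,3)  cyc=17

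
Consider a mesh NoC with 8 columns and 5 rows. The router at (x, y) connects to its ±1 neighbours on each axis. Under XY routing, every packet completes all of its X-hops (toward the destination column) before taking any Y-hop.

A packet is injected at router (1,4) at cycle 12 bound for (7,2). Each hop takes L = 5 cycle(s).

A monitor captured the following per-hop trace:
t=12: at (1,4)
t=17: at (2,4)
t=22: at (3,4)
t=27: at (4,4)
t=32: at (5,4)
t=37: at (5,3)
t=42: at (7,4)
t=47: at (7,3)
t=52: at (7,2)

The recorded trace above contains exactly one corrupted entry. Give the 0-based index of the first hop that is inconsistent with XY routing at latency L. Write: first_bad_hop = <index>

check 1→ d=(1,0) cyc+5: ok
check 2→ d=(1,0) cyc+5: ok
check 3→ d=(1,0) cyc+5: ok
check 4→ d=(1,0) cyc+5: ok
check 5→ d=(0,-1) cyc+5: BAD: Y-move but x=5≠7

first_bad_hop = 5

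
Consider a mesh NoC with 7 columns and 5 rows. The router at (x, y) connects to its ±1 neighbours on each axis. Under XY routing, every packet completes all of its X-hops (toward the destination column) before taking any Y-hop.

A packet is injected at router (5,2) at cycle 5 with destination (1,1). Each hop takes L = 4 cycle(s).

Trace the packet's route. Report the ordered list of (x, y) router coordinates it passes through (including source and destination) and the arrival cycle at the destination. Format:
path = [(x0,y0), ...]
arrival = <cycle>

[0] x=5 y=2 t=5
[1] x=4 y=2 t=9 →W
[2] x=3 y=2 t=13 →W
[3] x=2 y=2 t=17 →W
[4] x=1 y=2 t=21 →W
[5] x=1 y=1 t=25 →S

path = [(5,2), (4,2), (3,2), (2,2), (1,2), (1,1)]
arrival = 25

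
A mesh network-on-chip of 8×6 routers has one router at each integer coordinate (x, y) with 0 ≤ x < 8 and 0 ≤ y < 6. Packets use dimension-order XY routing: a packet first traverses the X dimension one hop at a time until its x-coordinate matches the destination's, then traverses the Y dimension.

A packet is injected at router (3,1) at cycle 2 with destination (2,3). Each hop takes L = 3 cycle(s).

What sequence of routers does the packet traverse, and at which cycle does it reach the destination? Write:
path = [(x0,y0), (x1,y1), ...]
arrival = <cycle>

path = [(3,1), (2,1), (2,2), (2,3)]
arrival = 11

  0. router=(3,1) cycle=2 (inject)
  1. router=(2,1) cycle=5 dir=W
  2. router=(2,2) cycle=8 dir=N
  3. router=(2,3) cycle=11 dir=N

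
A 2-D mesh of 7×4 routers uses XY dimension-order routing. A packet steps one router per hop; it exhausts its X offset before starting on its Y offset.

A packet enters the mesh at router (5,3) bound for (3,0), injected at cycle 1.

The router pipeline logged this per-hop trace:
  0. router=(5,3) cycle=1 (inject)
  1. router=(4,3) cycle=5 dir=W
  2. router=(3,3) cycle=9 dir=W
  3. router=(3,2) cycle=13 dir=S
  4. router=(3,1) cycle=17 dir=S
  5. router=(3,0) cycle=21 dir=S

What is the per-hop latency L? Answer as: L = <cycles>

L = 4

Δcyc across hop 0→1: 5 − 1 = 4.
One hop costs L cycles, so L = 4.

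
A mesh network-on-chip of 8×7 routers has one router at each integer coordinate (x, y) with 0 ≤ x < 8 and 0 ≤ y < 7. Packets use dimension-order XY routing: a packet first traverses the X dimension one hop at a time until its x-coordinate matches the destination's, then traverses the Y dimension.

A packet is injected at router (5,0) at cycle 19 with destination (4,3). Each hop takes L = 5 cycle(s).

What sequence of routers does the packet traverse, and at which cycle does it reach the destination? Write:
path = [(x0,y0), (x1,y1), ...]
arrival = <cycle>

src (5,0)  cyc=19
W→(4,0)  cyc=24
N→(4,1)  cyc=29
N→(4,2)  cyc=34
N→(4,3)  cyc=39

path = [(5,0), (4,0), (4,1), (4,2), (4,3)]
arrival = 39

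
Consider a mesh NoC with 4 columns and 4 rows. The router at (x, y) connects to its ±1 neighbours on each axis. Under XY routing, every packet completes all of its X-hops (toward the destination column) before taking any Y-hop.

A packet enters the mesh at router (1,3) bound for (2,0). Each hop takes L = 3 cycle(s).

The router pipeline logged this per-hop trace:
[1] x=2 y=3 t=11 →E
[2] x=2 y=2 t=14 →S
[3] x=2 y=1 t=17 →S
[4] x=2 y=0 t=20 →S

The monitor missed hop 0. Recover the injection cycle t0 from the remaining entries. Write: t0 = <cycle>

t0 = 8

cyc[1] = 11 and cyc[k] = t0 + k·L for every k.
Subtract one hop: t0 = 11 − 3 = 8.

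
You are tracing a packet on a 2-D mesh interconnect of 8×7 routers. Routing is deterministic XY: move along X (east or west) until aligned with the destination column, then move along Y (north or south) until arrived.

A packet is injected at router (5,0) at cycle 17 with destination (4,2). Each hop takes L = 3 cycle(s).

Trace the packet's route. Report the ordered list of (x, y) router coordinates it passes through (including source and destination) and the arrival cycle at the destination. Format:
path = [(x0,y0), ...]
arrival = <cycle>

[0] x=5 y=0 t=17
[1] x=4 y=0 t=20 →W
[2] x=4 y=1 t=23 →N
[3] x=4 y=2 t=26 →N

path = [(5,0), (4,0), (4,1), (4,2)]
arrival = 26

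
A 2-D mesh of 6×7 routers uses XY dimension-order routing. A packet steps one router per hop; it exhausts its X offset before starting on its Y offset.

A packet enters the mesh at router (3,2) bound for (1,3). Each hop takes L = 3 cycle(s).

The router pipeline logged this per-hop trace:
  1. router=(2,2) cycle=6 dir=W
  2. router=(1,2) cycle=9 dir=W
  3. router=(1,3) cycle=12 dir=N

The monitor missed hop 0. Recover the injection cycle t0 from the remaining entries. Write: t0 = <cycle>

At hop 1 the cycle is 6; in general cyc_k = t0 + kL.
t0 = cyc[1] − L = 6 − 3 = 3.

t0 = 3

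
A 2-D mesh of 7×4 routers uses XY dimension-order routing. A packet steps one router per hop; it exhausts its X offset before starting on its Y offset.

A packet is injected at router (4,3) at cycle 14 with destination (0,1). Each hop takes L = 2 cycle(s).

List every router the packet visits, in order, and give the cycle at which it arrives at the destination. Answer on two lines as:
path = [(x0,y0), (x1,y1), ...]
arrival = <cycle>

src (4,3)  cyc=14
W→(3,3)  cyc=16
W→(2,3)  cyc=18
W→(1,3)  cyc=20
W→(0,3)  cyc=22
S→(0,2)  cyc=24
S→(0,1)  cyc=26

path = [(4,3), (3,3), (2,3), (1,3), (0,3), (0,2), (0,1)]
arrival = 26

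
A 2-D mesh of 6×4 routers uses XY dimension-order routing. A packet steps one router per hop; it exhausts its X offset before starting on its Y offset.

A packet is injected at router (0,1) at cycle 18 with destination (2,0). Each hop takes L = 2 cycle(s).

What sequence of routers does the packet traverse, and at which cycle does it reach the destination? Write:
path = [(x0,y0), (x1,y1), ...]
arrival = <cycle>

src (0,1)  cyc=18
E→(1,1)  cyc=20
E→(2,1)  cyc=22
S→(2,0)  cyc=24

path = [(0,1), (1,1), (2,1), (2,0)]
arrival = 24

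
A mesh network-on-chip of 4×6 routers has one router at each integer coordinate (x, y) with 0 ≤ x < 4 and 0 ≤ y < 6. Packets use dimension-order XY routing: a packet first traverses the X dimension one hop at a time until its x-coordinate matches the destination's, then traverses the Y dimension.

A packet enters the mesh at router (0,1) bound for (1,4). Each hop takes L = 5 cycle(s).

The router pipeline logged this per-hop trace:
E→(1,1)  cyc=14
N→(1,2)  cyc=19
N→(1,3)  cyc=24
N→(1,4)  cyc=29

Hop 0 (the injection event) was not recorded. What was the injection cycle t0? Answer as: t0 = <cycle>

t0 = 9

The first recorded entry is hop 1 at cycle 14.
Therefore t0 = 14 − L = 9.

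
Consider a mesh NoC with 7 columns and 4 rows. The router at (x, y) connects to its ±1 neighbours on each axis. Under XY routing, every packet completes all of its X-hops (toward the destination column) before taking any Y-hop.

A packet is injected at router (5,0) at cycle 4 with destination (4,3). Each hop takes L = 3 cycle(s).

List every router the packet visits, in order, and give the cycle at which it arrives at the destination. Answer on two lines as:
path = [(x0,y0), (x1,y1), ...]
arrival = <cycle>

path = [(5,0), (4,0), (4,1), (4,2), (4,3)]
arrival = 16

src (5,0)  cyc=4
W→(4,0)  cyc=7
N→(4,1)  cyc=10
N→(4,2)  cyc=13
N→(4,3)  cyc=16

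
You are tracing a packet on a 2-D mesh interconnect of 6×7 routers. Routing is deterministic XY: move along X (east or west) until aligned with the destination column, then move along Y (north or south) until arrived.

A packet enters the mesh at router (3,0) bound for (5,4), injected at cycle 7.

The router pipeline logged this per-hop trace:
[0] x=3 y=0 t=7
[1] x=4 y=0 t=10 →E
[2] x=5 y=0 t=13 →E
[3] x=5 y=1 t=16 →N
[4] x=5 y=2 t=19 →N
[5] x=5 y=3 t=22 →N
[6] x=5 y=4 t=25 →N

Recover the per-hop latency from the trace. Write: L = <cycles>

L = 3

From hop 0 (7) to hop 1 (10): +3 cycles.
That increment is L by definition: L = 3.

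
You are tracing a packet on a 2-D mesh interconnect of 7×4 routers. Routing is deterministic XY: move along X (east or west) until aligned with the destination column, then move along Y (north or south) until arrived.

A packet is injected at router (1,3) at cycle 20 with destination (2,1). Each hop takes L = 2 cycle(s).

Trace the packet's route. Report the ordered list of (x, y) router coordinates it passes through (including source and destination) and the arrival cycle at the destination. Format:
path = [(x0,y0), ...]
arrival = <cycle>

path = [(1,3), (2,3), (2,2), (2,1)]
arrival = 26

t=20: at (1,3)
t=22: at (2,3) after E
t=24: at (2,2) after S
t=26: at (2,1) after S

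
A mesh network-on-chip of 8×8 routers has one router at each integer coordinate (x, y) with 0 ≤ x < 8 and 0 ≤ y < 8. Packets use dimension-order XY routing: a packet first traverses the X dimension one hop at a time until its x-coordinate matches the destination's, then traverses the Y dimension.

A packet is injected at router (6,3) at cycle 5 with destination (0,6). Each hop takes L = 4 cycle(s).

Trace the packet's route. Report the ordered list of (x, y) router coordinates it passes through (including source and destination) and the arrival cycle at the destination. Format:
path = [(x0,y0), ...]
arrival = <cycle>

#0 — 6,3 | c5
#1 — 5,3 | c9 | W
#2 — 4,3 | c13 | W
#3 — 3,3 | c17 | W
#4 — 2,3 | c21 | W
#5 — 1,3 | c25 | W
#6 — 0,3 | c29 | W
#7 — 0,4 | c33 | N
#8 — 0,5 | c37 | N
#9 — 0,6 | c41 | N

path = [(6,3), (5,3), (4,3), (3,3), (2,3), (1,3), (0,3), (0,4), (0,5), (0,6)]
arrival = 41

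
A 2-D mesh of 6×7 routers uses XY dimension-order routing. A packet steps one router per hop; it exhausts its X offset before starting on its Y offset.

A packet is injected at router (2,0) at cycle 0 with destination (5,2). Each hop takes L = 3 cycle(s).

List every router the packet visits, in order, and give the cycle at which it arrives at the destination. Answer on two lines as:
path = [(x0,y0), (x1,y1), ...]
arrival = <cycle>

path = [(2,0), (3,0), (4,0), (5,0), (5,1), (5,2)]
arrival = 15

  0. router=(2,0) cycle=0 (inject)
  1. router=(3,0) cycle=3 dir=E
  2. router=(4,0) cycle=6 dir=E
  3. router=(5,0) cycle=9 dir=E
  4. router=(5,1) cycle=12 dir=N
  5. router=(5,2) cycle=15 dir=N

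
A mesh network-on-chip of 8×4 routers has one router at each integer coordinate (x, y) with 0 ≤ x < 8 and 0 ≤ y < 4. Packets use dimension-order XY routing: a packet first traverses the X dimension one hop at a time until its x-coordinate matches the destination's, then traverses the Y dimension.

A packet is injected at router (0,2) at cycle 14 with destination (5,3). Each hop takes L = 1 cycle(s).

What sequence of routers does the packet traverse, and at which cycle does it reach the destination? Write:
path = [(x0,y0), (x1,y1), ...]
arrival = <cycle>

#0 — 0,2 | c14
#1 — 1,2 | c15 | E
#2 — 2,2 | c16 | E
#3 — 3,2 | c17 | E
#4 — 4,2 | c18 | E
#5 — 5,2 | c19 | E
#6 — 5,3 | c20 | N

path = [(0,2), (1,2), (2,2), (3,2), (4,2), (5,2), (5,3)]
arrival = 20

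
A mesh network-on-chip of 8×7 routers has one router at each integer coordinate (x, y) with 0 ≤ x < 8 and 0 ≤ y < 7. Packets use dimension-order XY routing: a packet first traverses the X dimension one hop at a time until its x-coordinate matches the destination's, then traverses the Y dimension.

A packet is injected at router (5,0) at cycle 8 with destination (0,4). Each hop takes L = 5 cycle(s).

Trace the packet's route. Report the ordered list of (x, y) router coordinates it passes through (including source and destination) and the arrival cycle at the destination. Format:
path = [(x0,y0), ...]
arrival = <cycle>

[0] x=5 y=0 t=8
[1] x=4 y=0 t=13 →W
[2] x=3 y=0 t=18 →W
[3] x=2 y=0 t=23 →W
[4] x=1 y=0 t=28 →W
[5] x=0 y=0 t=33 →W
[6] x=0 y=1 t=38 →N
[7] x=0 y=2 t=43 →N
[8] x=0 y=3 t=48 →N
[9] x=0 y=4 t=53 →N

path = [(5,0), (4,0), (3,0), (2,0), (1,0), (0,0), (0,1), (0,2), (0,3), (0,4)]
arrival = 53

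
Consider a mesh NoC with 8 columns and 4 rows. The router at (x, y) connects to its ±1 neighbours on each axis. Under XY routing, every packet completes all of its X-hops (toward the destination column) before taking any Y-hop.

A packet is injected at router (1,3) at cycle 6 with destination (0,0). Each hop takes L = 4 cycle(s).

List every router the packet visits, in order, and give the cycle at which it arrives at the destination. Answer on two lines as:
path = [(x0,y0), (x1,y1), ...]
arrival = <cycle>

path = [(1,3), (0,3), (0,2), (0,1), (0,0)]
arrival = 22

t=6: at (1,3)
t=10: at (0,3) after W
t=14: at (0,2) after S
t=18: at (0,1) after S
t=22: at (0,0) after S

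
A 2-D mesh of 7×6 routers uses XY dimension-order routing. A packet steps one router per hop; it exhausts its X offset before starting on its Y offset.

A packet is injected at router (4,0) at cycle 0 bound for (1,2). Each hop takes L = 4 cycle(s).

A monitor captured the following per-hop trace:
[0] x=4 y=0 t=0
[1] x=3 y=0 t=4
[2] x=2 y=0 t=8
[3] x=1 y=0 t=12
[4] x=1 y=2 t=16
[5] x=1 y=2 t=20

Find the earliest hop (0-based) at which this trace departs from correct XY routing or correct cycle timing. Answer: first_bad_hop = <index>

hop 1: step (-1,+0), +4 cyc — ok
hop 2: step (-1,+0), +4 cyc — ok
hop 3: step (-1,+0), +4 cyc — ok
hop 4: step (+0,+2), +4 cyc — BAD: non-unit step

first_bad_hop = 4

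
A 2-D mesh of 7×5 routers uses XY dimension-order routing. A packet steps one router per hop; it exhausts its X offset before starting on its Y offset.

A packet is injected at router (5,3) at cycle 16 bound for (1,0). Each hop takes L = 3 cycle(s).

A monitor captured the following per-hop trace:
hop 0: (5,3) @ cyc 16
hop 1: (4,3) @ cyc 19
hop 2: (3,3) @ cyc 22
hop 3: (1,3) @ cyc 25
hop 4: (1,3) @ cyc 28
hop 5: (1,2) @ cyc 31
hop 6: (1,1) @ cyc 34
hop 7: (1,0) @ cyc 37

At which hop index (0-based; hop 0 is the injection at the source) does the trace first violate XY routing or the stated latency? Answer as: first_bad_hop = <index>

first_bad_hop = 3

check 1→ d=(-1,0) cyc+3: ok
check 2→ d=(-1,0) cyc+3: ok
check 3→ d=(-2,0) cyc+3: BAD: non-unit step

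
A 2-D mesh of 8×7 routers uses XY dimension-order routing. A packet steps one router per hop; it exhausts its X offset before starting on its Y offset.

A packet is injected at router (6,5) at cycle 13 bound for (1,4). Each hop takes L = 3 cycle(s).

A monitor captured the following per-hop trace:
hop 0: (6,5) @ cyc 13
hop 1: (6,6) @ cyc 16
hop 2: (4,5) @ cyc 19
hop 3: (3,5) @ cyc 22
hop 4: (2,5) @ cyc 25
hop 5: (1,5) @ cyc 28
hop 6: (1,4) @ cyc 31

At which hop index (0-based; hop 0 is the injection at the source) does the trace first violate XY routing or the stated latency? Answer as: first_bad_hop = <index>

[1] (+0,+1) / 3c ⇒ BAD: Y-move but x=6≠1

first_bad_hop = 1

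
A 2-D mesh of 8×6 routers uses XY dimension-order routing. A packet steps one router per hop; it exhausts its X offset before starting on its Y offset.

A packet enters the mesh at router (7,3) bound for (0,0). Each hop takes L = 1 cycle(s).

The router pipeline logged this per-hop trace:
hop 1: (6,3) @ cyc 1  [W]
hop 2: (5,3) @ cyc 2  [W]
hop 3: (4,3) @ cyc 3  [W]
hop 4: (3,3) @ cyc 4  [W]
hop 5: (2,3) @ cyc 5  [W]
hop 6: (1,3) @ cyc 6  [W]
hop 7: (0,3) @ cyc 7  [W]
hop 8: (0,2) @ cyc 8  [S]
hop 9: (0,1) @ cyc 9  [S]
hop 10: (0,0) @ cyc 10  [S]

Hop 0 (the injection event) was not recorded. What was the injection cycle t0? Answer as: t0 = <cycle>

t0 = 0

Hop 1 reached at cycle 1; hop k is at t0 + k·L.
Therefore t0 = 1 − L = 0.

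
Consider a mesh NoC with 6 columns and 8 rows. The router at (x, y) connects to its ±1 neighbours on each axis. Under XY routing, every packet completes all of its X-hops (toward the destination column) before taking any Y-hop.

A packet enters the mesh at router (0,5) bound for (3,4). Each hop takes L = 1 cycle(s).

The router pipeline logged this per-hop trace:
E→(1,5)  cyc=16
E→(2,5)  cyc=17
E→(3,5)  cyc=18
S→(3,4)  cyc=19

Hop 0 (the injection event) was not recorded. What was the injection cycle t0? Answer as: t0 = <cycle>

The first recorded entry is hop 1 at cycle 16.
t0 = cyc[1] − L = 16 − 1 = 15.

t0 = 15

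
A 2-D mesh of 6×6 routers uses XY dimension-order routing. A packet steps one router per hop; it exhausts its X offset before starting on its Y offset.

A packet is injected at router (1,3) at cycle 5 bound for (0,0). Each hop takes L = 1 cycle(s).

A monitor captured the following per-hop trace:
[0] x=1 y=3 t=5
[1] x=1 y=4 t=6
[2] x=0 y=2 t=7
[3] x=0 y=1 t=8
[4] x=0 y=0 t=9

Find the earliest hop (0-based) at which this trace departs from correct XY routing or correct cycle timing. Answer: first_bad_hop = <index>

check 1→ d=(0,1) cyc+1: BAD: Y-move but x=1≠0

first_bad_hop = 1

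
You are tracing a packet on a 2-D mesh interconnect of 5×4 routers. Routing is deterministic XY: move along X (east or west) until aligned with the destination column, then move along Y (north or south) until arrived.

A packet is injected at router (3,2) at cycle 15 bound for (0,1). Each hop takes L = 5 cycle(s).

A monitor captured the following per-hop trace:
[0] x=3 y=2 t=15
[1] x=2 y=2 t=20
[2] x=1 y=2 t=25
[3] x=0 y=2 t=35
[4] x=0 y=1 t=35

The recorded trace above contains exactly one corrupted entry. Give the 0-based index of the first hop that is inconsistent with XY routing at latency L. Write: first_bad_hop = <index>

first_bad_hop = 3

check 1→ d=(-1,0) cyc+5: ok
check 2→ d=(-1,0) cyc+5: ok
check 3→ d=(-1,0) cyc+10: BAD: Δcyc=10≠L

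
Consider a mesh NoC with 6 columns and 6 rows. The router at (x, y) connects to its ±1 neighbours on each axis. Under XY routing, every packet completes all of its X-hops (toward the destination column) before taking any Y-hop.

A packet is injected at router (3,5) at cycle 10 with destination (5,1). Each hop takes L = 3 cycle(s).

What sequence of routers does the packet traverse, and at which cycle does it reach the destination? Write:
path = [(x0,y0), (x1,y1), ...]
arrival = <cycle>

path = [(3,5), (4,5), (5,5), (5,4), (5,3), (5,2), (5,1)]
arrival = 28

[0] x=3 y=5 t=10
[1] x=4 y=5 t=13 →E
[2] x=5 y=5 t=16 →E
[3] x=5 y=4 t=19 →S
[4] x=5 y=3 t=22 →S
[5] x=5 y=2 t=25 →S
[6] x=5 y=1 t=28 →S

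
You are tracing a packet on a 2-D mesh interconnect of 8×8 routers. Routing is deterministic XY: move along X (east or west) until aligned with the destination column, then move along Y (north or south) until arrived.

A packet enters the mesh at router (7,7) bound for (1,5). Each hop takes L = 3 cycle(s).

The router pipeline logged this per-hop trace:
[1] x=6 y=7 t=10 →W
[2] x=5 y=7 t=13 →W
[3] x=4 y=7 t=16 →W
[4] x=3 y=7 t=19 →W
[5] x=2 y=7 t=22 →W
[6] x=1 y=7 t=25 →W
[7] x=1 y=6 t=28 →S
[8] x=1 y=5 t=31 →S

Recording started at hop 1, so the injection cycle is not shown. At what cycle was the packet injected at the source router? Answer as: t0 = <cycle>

At hop 1 the cycle is 10; in general cyc_k = t0 + kL.
t0 = cyc[1] − L = 10 − 3 = 7.

t0 = 7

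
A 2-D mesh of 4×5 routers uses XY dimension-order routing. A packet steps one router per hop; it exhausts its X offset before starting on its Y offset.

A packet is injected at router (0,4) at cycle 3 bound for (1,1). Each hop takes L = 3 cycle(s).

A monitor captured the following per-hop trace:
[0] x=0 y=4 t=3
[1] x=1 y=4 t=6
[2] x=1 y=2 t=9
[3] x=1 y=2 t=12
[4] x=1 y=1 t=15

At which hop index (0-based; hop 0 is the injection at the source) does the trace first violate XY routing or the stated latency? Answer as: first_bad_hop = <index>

hop 1: step (+1,+0), +3 cyc — ok
hop 2: step (+0,-2), +3 cyc — BAD: non-unit step

first_bad_hop = 2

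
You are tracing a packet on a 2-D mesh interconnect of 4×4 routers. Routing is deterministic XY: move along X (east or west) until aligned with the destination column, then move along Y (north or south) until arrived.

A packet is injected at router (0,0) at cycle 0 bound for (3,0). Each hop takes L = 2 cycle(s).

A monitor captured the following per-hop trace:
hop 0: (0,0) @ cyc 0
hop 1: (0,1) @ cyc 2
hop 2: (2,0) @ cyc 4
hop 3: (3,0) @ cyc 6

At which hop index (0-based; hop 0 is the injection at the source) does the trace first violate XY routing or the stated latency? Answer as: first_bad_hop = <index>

first_bad_hop = 1

[1] (+0,+1) / 2c ⇒ BAD: Y-move but x=0≠3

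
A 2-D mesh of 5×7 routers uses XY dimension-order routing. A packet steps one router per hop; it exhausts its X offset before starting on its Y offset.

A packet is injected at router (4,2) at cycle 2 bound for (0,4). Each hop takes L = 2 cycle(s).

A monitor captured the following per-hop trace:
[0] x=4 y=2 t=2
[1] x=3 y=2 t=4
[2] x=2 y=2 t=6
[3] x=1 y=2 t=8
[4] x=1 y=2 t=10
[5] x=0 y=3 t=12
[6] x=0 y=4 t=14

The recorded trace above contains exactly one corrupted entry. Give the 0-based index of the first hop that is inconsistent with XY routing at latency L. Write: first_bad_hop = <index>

  1: Δx=-1 Δy=+0 Δt=2 [ok]
  2: Δx=-1 Δy=+0 Δt=2 [ok]
  3: Δx=-1 Δy=+0 Δt=2 [ok]
  4: Δx=+0 Δy=+0 Δt=2 [BAD: non-unit step]

first_bad_hop = 4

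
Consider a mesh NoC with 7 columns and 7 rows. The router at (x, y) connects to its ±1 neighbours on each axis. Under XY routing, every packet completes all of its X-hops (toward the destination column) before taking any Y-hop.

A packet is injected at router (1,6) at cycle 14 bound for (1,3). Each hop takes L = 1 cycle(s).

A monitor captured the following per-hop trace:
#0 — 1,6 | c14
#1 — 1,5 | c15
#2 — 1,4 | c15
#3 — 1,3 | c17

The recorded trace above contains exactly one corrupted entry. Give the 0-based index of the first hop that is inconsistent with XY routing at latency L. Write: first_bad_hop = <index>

first_bad_hop = 2

hop 1: step (+0,-1), +1 cyc — ok
hop 2: step (+0,-1), +0 cyc — BAD: Δcyc=0≠L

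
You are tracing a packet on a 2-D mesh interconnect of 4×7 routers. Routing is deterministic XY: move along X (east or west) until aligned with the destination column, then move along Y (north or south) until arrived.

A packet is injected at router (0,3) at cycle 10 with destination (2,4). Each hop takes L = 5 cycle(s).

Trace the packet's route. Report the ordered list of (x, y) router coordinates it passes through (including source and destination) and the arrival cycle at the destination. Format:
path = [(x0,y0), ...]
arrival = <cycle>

#0 — 0,3 | c10
#1 — 1,3 | c15 | E
#2 — 2,3 | c20 | E
#3 — 2,4 | c25 | N

path = [(0,3), (1,3), (2,3), (2,4)]
arrival = 25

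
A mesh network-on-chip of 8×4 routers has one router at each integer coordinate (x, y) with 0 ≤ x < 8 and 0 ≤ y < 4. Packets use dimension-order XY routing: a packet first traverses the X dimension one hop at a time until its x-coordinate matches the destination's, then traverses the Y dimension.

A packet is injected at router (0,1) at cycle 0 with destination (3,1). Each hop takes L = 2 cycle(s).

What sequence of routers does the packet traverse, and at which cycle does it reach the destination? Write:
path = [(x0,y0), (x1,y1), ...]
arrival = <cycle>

path = [(0,1), (1,1), (2,1), (3,1)]
arrival = 6

[0] x=0 y=1 t=0
[1] x=1 y=1 t=2 →E
[2] x=2 y=1 t=4 →E
[3] x=3 y=1 t=6 →E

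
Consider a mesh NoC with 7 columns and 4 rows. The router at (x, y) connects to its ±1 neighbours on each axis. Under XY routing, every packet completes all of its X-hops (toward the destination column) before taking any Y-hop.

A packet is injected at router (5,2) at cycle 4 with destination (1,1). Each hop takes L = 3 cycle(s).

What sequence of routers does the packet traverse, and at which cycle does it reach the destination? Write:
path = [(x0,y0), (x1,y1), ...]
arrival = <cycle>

path = [(5,2), (4,2), (3,2), (2,2), (1,2), (1,1)]
arrival = 19

hop 0: (5,2) @ cyc 4
hop 1: (4,2) @ cyc 7  [W]
hop 2: (3,2) @ cyc 10  [W]
hop 3: (2,2) @ cyc 13  [W]
hop 4: (1,2) @ cyc 16  [W]
hop 5: (1,1) @ cyc 19  [S]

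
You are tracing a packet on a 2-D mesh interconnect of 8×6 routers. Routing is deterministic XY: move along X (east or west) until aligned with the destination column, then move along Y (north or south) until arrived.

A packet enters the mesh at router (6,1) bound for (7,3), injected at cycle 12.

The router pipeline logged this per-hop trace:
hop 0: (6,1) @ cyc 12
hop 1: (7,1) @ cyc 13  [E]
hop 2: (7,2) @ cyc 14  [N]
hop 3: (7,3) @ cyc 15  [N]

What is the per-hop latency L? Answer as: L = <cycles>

Between hops 0 and 1 the cycle counter advances 13 − 12 = 1.
One hop costs L cycles, so L = 1.

L = 1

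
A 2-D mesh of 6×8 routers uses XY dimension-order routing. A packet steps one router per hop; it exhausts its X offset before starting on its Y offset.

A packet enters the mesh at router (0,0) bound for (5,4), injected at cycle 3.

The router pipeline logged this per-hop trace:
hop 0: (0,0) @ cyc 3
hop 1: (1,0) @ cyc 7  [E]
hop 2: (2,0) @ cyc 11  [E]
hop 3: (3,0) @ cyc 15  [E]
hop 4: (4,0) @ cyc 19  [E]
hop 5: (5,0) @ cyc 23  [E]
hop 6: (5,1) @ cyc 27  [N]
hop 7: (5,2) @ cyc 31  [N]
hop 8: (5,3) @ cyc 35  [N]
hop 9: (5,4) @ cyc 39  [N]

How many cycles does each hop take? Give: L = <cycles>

cyc[1] − cyc[0] = 7 − 3 = 4.
Per-hop latency L = Δcyc = 4.

L = 4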